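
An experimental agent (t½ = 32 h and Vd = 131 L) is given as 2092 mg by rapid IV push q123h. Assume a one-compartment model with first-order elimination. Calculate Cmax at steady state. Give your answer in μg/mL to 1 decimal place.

17.2 μg/mL

k = ln2/t½ = ln2/32 ≈ 0.021661 h⁻¹; fraction remaining f = e^(−kτ) = e^(−0.021661×123) ≈ 0.0696.
Accumulation ratio R = 1/(1 − f) ≈ 1/0.9304 ≈ 1.0748.
Single-dose peak C₀ = D/Vd = 2092/131 ≈ 15.969 μg/mL.
Cmax,ss = C₀/(1 − f) ≈ 15.969/0.9304 ≈ 17.164 μg/mL.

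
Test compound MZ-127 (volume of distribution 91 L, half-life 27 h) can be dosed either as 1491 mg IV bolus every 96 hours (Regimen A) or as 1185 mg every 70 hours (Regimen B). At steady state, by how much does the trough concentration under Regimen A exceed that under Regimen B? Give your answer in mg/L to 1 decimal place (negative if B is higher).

-1.1 mg/L

Regimen A: f = (1/2)^(96/27) ≈ 0.0850; Cmin,ss = (1491/91)·f/(1−f) ≈ 1.522 mg/L.
Regimen B: f = (1/2)^(70/27) ≈ 0.1658; Cmin,ss = (1185/91)·f/(1−f) ≈ 2.588 mg/L.
Difference ≈ 1.522 − 2.588 ≈ -1.066 mg/L.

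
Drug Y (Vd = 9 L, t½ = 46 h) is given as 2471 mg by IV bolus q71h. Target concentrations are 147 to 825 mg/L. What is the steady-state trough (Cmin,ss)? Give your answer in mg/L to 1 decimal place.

143.4 mg/L

τ/t½ = 71/46 ≈ 1.5435, so fraction remaining f = (1/2)^(71/46) ≈ 0.3431.
Accumulation ratio R = 1/(1 − f) ≈ 1/0.6569 ≈ 1.5223.
Single-dose peak C₀ = D/Vd = 2471/9 ≈ 274.556 mg/L.
Cmax,ss = C₀/(1 − f) ≈ 274.556/0.6569 ≈ 417.957 mg/L.
One interval later, Cmin,ss = Cmax,ss·e^(−kτ) ≈ 417.957 × 0.3431 ≈ 143.401 mg/L.
Trough 143.4 mg/L vs MEC 147 mg/L: subtherapeutic.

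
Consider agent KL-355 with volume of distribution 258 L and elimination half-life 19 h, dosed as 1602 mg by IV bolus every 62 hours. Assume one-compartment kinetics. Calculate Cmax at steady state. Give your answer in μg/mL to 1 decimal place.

Over one 62-h interval, 62/19 ≈ 3.2632 half-lives elapse, leaving f ≈ 0.1042 of each dose.
Accumulation ratio R = 1/(1 − f) ≈ 1/0.8958 ≈ 1.1163.
Single-dose peak C₀ = D/Vd = 1602/258 ≈ 6.209 μg/mL.
Steady-state peak Cmax,ss = C₀·R ≈ 6.209 × 1.1163 ≈ 6.931 μg/mL.

6.9 μg/mL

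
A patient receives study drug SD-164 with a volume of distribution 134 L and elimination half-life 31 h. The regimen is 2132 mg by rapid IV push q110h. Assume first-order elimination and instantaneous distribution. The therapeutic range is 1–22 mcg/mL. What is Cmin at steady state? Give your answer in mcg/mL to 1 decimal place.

1.5 mcg/mL

k = ln2/t½ = ln2/31 ≈ 0.022360 h⁻¹; fraction remaining f = e^(−kτ) = e^(−0.022360×110) ≈ 0.0855.
Each bolus raises the concentration by D/Vd = 2132/134 ≈ 15.910 mcg/mL.
Steady-state trough Cmin,ss = C₀·f/(1−f) ≈ 15.910 × 0.0855/0.9145 ≈ 1.487 mcg/mL.
Trough 1.5 mcg/mL vs MEC 1 mcg/mL: adequate.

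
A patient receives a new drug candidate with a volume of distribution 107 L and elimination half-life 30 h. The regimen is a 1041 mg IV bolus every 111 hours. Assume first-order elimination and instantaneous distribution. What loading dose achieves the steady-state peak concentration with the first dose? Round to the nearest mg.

1128 mg

f = (1/2)^(111/30) ≈ 0.076947; accumulation ratio R = 1/(1−f) ≈ 1.08336.
Loading dose to hit Cmax,ss on first dose: D_load = D_maint·R ≈ 1041 × 1.08336 ≈ 1127.78 mg.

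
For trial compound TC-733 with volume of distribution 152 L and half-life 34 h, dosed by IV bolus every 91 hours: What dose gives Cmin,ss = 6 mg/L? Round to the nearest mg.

4918 mg

τ/t½ = 91/34 ≈ 2.6765, so f = (1/2)^(91/34) ≈ 0.156424.
Cmin,ss = (D/Vd)·f/(1−f), so D = Cmin,ss·Vd·(1−f)/f.
D = 6 × 152 × (1−f)/f ≈ 6 × 152 × 5.39288 ≈ 4918.31 mg.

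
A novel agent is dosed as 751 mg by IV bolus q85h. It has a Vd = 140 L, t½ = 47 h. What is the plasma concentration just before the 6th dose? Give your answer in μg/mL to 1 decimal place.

f = (1/2)^(τ/t½) = (1/2)^(85/47) ≈ 0.2855.
C₀ = D/Vd = 751/140 ≈ 5.364 μg/mL.
Before the 6th dose, 5 doses have been given. Superposition: Cmin = C₀·(f + f² + … + f^5).
≈ 5.364 × (0.2855 + 0.0815 + 0.0233 + 0.0066 + 0.0019) ≈ 5.364 × 0.3988 ≈ 2.139 μg/mL.

2.1 μg/mL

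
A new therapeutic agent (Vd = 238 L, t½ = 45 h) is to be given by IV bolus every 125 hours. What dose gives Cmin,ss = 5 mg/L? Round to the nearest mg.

6971 mg

τ/t½ = 125/45 ≈ 2.7778, so f = (1/2)^(125/45) ≈ 0.145816.
Cmin,ss = (D/Vd)·f/(1−f), so D = Cmin,ss·Vd·(1−f)/f.
D = 5 × 238 × (1−f)/f ≈ 5 × 238 × 5.85796 ≈ 6970.97 mg.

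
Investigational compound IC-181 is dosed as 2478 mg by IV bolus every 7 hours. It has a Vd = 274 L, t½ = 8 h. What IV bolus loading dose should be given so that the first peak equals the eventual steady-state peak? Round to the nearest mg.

5449 mg

f = (1/2)^(7/8) ≈ 0.545254; accumulation ratio R = 1/(1−f) ≈ 2.19903.
Loading dose to hit Cmax,ss on first dose: D_load = D_maint·R ≈ 2478 × 2.19903 ≈ 5449.20 mg.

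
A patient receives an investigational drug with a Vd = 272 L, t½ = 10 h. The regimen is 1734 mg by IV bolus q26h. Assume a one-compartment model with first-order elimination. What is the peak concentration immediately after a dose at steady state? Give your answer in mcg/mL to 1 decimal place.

Over one 26-h interval, 26/10 ≈ 2.6 half-lives elapse, leaving f ≈ 0.1649 of each dose.
Accumulation ratio R = 1/(1 − f) ≈ 1/0.8351 ≈ 1.1975.
Each bolus raises the concentration by D/Vd = 1734/272 ≈ 6.375 mcg/mL.
Steady-state peak Cmax,ss = C₀·R ≈ 6.375 × 1.1975 ≈ 7.634 mcg/mL.

7.6 mcg/mL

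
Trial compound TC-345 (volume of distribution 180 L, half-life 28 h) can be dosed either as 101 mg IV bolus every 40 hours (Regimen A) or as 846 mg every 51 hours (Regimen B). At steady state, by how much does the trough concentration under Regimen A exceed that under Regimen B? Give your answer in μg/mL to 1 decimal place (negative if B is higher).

Regimen A: f = (1/2)^(40/28) ≈ 0.3715; Cmin,ss = (101/180)·f/(1−f) ≈ 0.332 μg/mL.
Regimen B: f = (1/2)^(51/28) ≈ 0.2829; Cmin,ss = (846/180)·f/(1−f) ≈ 1.854 μg/mL.
Difference ≈ 0.332 − 1.854 ≈ -1.522 μg/mL.

-1.5 μg/mL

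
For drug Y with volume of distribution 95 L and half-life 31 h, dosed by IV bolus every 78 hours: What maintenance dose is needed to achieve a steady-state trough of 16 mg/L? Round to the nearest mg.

7175 mg

τ/t½ = 78/31 ≈ 2.5161, so f = (1/2)^(78/31) ≈ 0.174811.
Cmin,ss = (D/Vd)·f/(1−f), so D = Cmin,ss·Vd·(1−f)/f.
D = 16 × 95 × (1−f)/f ≈ 16 × 95 × 4.72046 ≈ 7175.10 mg.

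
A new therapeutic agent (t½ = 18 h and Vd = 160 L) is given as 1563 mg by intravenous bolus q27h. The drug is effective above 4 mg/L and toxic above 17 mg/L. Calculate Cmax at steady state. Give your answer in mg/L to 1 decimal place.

15.1 mg/L

τ/t½ = 27/18 ≈ 1.5, so fraction remaining f = (1/2)^(27/18) ≈ 0.3536.
Accumulation ratio R = 1/(1 − f) ≈ 1/0.6464 ≈ 1.5470.
Single-dose peak C₀ = D/Vd = 1563/160 ≈ 9.769 mg/L.
Steady-state peak Cmax,ss = C₀·R ≈ 9.769 × 1.5470 ≈ 15.113 mg/L.
Peak 15.1 mg/L vs MTC 17 mg/L: below toxic threshold.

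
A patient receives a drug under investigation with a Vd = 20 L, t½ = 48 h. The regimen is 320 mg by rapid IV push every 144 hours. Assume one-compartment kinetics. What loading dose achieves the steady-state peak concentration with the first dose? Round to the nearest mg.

366 mg

f = (1/2)^(144/48) ≈ 0.125000; accumulation ratio R = 1/(1−f) ≈ 1.14286.
Loading dose to hit Cmax,ss on first dose: D_load = D_maint·R ≈ 320 × 1.14286 ≈ 365.72 mg.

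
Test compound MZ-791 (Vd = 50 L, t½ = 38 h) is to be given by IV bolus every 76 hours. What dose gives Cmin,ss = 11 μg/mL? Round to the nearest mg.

τ/t½ = 76/38 ≈ 2, so f = (1/2)^(76/38) ≈ 0.250000.
Cmin,ss = (D/Vd)·f/(1−f), so D = Cmin,ss·Vd·(1−f)/f.
D = 11 × 50 × (1−f)/f ≈ 11 × 50 × 3.00000 ≈ 1650.00 mg.

1650 mg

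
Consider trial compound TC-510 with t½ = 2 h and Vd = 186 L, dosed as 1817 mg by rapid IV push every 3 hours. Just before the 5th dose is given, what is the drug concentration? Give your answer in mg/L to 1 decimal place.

f = (1/2)^(τ/t½) = (1/2)^(3/2) ≈ 0.3536.
C₀ = D/Vd = 1817/186 ≈ 9.769 mg/L.
Before the 5th dose, 4 doses have been given. Superposition: Cmin = C₀·(f + f² + … + f^4).
≈ 9.769 × (0.3536 + 0.1250 + 0.0442 + 0.0156) ≈ 9.769 × 0.5384 ≈ 5.260 mg/L.

5.3 mg/L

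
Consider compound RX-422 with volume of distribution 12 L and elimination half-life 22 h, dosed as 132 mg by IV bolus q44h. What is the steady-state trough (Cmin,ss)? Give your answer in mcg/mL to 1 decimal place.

The dosing interval is 2 half-lives, so f = 2^(−2) = 0.25.
At steady state, R = 1/(1 − 0.25) = 4/3.
Single-dose peak C₀ = D/Vd = 132/12 = 11 mcg/mL.
Steady-state peak Cmax,ss = C₀·R = 11 × 4/3 ≈ 14.667 mcg/mL.
Steady-state trough Cmin,ss = Cmax,ss·f ≈ 14.667 × 0.25 ≈ 3.667 mcg/mL.

3.7 mcg/mL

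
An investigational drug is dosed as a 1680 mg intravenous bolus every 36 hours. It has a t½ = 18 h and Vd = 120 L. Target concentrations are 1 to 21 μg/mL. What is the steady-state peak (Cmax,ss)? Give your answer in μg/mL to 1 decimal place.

18.7 μg/mL

The dosing interval is 2 half-lives, so f = 2^(−2) = 0.25.
Accumulation ratio R = 1/(1 − f) = 1/0.75 = 4/3.
Single-dose peak C₀ = D/Vd = 1680/120 = 14 μg/mL.
Steady-state peak Cmax,ss = C₀·R = 14 × 4/3 ≈ 18.667 μg/mL.
Peak 18.7 μg/mL vs MTC 21 μg/mL: below toxic threshold.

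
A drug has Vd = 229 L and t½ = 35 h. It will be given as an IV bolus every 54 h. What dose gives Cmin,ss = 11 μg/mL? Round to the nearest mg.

4821 mg

τ/t½ = 54/35 ≈ 1.5429, so f = (1/2)^(54/35) ≈ 0.343205.
Cmin,ss = (D/Vd)·f/(1−f), so D = Cmin,ss·Vd·(1−f)/f.
D = 11 × 229 × (1−f)/f ≈ 11 × 229 × 1.91371 ≈ 4820.64 mg.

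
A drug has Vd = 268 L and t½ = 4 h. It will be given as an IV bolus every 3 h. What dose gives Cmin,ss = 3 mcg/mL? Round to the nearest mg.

548 mg

τ/t½ = 3/4 ≈ 0.75, so f = (1/2)^(3/4) ≈ 0.594604.
Cmin,ss = (D/Vd)·f/(1−f), so D = Cmin,ss·Vd·(1−f)/f.
D = 3 × 268 × (1−f)/f ≈ 3 × 268 × 0.68179 ≈ 548.16 mg.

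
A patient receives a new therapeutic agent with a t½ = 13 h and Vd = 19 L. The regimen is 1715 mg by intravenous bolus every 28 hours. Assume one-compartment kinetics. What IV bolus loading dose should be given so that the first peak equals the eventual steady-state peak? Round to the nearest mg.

f = (1/2)^(28/13) ≈ 0.224713; accumulation ratio R = 1/(1−f) ≈ 1.28984.
Loading dose to hit Cmax,ss on first dose: D_load = D_maint·R ≈ 1715 × 1.28984 ≈ 2212.08 mg.

2212 mg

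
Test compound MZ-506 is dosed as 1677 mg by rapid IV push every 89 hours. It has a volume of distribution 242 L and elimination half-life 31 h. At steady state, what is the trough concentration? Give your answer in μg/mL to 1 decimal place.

1.1 μg/mL

τ/t½ = 89/31 ≈ 2.871, so fraction remaining f = (1/2)^(89/31) ≈ 0.1367.
At steady state, accumulation factor R = 1/(1 − e^(−kτ)) ≈ 1.1583.
Single-dose peak C₀ = D/Vd = 1677/242 ≈ 6.930 μg/mL.
Steady-state peak Cmax,ss = C₀·R ≈ 6.930 × 1.1583 ≈ 8.027 μg/mL.
One interval later, Cmin,ss = Cmax,ss·e^(−kτ) ≈ 8.027 × 0.1367 ≈ 1.097 μg/mL.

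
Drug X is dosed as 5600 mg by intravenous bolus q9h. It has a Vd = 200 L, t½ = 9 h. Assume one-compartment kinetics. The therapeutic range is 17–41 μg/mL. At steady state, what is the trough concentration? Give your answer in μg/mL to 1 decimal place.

28.0 μg/mL

The dosing interval is 1 half-life, so f = 2^(−1) = 0.5.
Accumulation ratio R = 1/(1 − f) = 1/0.5 = 2/1.
Single-dose peak C₀ = D/Vd = 5600/200 = 28 μg/mL.
Steady-state peak Cmax,ss = C₀·R = 28 × 2/1 ≈ 56.000 μg/mL.
Steady-state trough Cmin,ss = Cmax,ss·f ≈ 56.000 × 0.5 ≈ 28.000 μg/mL.
Trough 28.0 μg/mL vs MEC 17 μg/mL: adequate.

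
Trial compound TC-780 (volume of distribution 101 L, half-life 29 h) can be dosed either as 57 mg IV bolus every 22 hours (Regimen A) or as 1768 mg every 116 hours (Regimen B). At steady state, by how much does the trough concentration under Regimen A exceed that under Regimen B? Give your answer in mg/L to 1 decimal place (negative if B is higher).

Regimen A: f = (1/2)^(22/29) ≈ 0.5911; Cmin,ss = (57/101)·f/(1−f) ≈ 0.816 mg/L.
Regimen B: f = (1/2)^(116/29) ≈ 0.0625; Cmin,ss = (1768/101)·f/(1−f) ≈ 1.167 mg/L.
Difference ≈ 0.816 − 1.167 ≈ -0.351 mg/L.

-0.4 mg/L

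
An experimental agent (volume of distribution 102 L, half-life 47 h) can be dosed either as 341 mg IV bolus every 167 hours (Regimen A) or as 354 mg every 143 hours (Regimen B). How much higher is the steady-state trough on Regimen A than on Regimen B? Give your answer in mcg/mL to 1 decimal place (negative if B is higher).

-0.2 mcg/mL

Regimen A: f = (1/2)^(167/47) ≈ 0.0852; Cmin,ss = (341/102)·f/(1−f) ≈ 0.311 mcg/mL.
Regimen B: f = (1/2)^(143/47) ≈ 0.1214; Cmin,ss = (354/102)·f/(1−f) ≈ 0.480 mcg/mL.
Difference ≈ 0.311 − 0.480 ≈ -0.169 mcg/mL.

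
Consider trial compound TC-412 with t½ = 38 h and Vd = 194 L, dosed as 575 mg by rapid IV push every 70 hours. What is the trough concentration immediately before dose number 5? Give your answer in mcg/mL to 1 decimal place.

f = (1/2)^(τ/t½) = (1/2)^(70/38) ≈ 0.2789.
C₀ = D/Vd = 575/194 ≈ 2.964 mcg/mL.
Before the 5th dose, 4 doses have been given. Superposition: Cmin = C₀·(f + f² + … + f^4).
≈ 2.964 × (0.2789 + 0.0778 + 0.0217 + 0.0061) ≈ 2.964 × 0.3845 ≈ 1.140 mcg/mL.

1.1 mcg/mL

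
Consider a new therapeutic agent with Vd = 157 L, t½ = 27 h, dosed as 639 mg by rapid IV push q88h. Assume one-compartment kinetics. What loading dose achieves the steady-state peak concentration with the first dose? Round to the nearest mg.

714 mg

f = (1/2)^(88/27) ≈ 0.104440; accumulation ratio R = 1/(1−f) ≈ 1.11662.
Loading dose to hit Cmax,ss on first dose: D_load = D_maint·R ≈ 639 × 1.11662 ≈ 713.52 mg.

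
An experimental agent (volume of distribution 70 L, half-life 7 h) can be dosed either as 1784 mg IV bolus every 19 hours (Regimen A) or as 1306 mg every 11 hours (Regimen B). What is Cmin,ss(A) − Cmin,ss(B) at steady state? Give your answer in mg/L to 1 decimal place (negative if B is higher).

Regimen A: f = (1/2)^(19/7) ≈ 0.1524; Cmin,ss = (1784/70)·f/(1−f) ≈ 4.582 mg/L.
Regimen B: f = (1/2)^(11/7) ≈ 0.3365; Cmin,ss = (1306/70)·f/(1−f) ≈ 9.462 mg/L.
Difference ≈ 4.582 − 9.462 ≈ -4.880 mg/L.

-4.9 mg/L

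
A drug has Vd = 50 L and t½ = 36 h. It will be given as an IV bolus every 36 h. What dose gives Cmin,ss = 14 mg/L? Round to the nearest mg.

τ/t½ = 36/36 ≈ 1, so f = (1/2)^(36/36) ≈ 0.500000.
Cmin,ss = (D/Vd)·f/(1−f), so D = Cmin,ss·Vd·(1−f)/f.
D = 14 × 50 × (1−f)/f ≈ 14 × 50 × 1.00000 ≈ 700.00 mg.

700 mg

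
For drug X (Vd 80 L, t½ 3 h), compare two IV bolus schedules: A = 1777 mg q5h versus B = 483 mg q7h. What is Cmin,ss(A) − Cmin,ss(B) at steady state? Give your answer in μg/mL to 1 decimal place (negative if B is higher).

Regimen A: f = (1/2)^(5/3) ≈ 0.3150; Cmin,ss = (1777/80)·f/(1−f) ≈ 10.215 μg/mL.
Regimen B: f = (1/2)^(7/3) ≈ 0.1984; Cmin,ss = (483/80)·f/(1−f) ≈ 1.494 μg/mL.
Difference ≈ 10.215 − 1.494 ≈ 8.721 μg/mL.

8.7 μg/mL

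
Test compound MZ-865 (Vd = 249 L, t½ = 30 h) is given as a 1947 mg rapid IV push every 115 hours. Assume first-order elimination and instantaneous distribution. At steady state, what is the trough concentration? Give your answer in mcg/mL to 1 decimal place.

0.6 mcg/mL

k = ln2/t½ = ln2/30 ≈ 0.023105 h⁻¹; fraction remaining f = e^(−kτ) = e^(−0.023105×115) ≈ 0.0702.
At steady state, accumulation factor R = 1/(1 − e^(−kτ)) ≈ 1.0755.
Each bolus raises the concentration by D/Vd = 1947/249 ≈ 7.819 mcg/mL.
Steady-state peak Cmax,ss = C₀·R ≈ 7.819 × 1.0755 ≈ 8.409 mcg/mL.
One interval later, Cmin,ss = Cmax,ss·e^(−kτ) ≈ 8.409 × 0.0702 ≈ 0.590 mcg/mL.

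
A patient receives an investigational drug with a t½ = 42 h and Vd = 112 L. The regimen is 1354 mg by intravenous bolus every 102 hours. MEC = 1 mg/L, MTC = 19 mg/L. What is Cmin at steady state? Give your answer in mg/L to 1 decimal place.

2.8 mg/L

k = ln2/t½ = ln2/42 ≈ 0.016504 h⁻¹; fraction remaining f = e^(−kτ) = e^(−0.016504×102) ≈ 0.1857.
Each bolus raises the concentration by D/Vd = 1354/112 ≈ 12.089 mg/L.
Steady-state trough Cmin,ss = C₀·f/(1−f) ≈ 12.089 × 0.1857/0.8143 ≈ 2.757 mg/L.
Trough 2.8 mg/L vs MEC 1 mg/L: adequate.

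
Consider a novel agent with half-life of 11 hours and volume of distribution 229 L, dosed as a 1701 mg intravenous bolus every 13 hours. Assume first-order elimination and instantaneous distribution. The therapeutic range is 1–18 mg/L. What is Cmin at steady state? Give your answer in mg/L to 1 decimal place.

k = ln2/t½ = ln2/11 ≈ 0.063013 h⁻¹; fraction remaining f = e^(−kτ) = e^(−0.063013×13) ≈ 0.4408.
Each bolus raises the concentration by D/Vd = 1701/229 ≈ 7.428 mg/L.
Steady-state trough Cmin,ss = C₀·f/(1−f) ≈ 7.428 × 0.4408/0.5592 ≈ 5.855 mg/L.
Trough 5.9 mg/L vs MEC 1 mg/L: adequate.

5.9 mg/L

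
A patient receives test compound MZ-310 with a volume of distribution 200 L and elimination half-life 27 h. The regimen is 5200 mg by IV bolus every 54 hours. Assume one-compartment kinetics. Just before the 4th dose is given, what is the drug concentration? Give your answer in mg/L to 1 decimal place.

8.5 mg/L

f = (1/2)^(τ/t½) = (1/2)^(54/27) ≈ 0.2500.
C₀ = D/Vd = 5200/200 ≈ 26.000 mg/L.
Before the 4th dose, 3 doses have been given. Superposition: Cmin = C₀·(f + f² + … + f^3).
≈ 26.000 × (0.2500 + 0.0625 + 0.0156) ≈ 26.000 × 0.3281 ≈ 8.531 mg/L.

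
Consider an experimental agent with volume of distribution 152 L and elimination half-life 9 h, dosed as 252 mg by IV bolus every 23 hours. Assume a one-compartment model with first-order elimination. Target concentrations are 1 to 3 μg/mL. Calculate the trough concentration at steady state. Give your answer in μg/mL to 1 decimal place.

Over one 23-h interval, 23/9 ≈ 2.5556 half-lives elapse, leaving f ≈ 0.1701 of each dose.
At steady state, accumulation factor R = 1/(1 − e^(−kτ)) ≈ 1.2050.
Single-dose peak C₀ = D/Vd = 252/152 ≈ 1.658 μg/mL.
Steady-state peak Cmax,ss = C₀·R ≈ 1.658 × 1.2050 ≈ 1.998 μg/mL.
Steady-state trough Cmin,ss = Cmax,ss·f ≈ 1.998 × 0.1701 ≈ 0.340 μg/mL.
Trough 0.3 μg/mL vs MEC 1 μg/mL: subtherapeutic.

0.3 μg/mL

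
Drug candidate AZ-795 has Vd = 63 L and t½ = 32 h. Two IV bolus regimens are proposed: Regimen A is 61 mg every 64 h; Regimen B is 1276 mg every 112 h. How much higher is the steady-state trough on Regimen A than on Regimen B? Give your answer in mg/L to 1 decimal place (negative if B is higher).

-1.6 mg/L

Regimen A: f = (1/2)^(64/32) ≈ 0.2500; Cmin,ss = (61/63)·f/(1−f) ≈ 0.323 mg/L.
Regimen B: f = (1/2)^(112/32) ≈ 0.0884; Cmin,ss = (1276/63)·f/(1−f) ≈ 1.964 mg/L.
Difference ≈ 0.323 − 1.964 ≈ -1.641 mg/L.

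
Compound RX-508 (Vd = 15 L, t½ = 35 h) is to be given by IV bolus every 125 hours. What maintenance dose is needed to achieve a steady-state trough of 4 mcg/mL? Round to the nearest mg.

τ/t½ = 125/35 ≈ 3.5714, so f = (1/2)^(125/35) ≈ 0.084119.
Cmin,ss = (D/Vd)·f/(1−f), so D = Cmin,ss·Vd·(1−f)/f.
D = 4 × 15 × (1−f)/f ≈ 4 × 15 × 10.88792 ≈ 653.28 mg.

653 mg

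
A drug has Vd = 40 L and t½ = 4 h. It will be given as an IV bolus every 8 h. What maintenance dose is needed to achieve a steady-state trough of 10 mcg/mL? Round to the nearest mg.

τ/t½ = 8/4 ≈ 2, so f = (1/2)^(8/4) ≈ 0.250000.
Cmin,ss = (D/Vd)·f/(1−f), so D = Cmin,ss·Vd·(1−f)/f.
D = 10 × 40 × (1−f)/f ≈ 10 × 40 × 3.00000 ≈ 1200.00 mg.

1200 mg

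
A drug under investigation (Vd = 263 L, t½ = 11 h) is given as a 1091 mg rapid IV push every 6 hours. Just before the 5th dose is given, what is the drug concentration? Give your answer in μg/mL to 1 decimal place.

7.0 μg/mL

f = (1/2)^(τ/t½) = (1/2)^(6/11) ≈ 0.6852.
C₀ = D/Vd = 1091/263 ≈ 4.148 μg/mL.
Before the 5th dose, 4 doses have been given. Superposition: Cmin = C₀·(f + f² + … + f^4).
≈ 4.148 × (0.6852 + 0.4695 + 0.3217 + 0.2204) ≈ 4.148 × 1.6968 ≈ 7.038 μg/mL.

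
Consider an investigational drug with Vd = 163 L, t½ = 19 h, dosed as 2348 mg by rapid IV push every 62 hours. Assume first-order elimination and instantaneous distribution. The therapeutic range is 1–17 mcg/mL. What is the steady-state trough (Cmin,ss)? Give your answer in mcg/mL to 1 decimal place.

τ/t½ = 62/19 ≈ 3.2632, so fraction remaining f = (1/2)^(62/19) ≈ 0.1042.
Accumulation ratio R = 1/(1 − f) ≈ 1/0.8958 ≈ 1.1163.
Each bolus raises the concentration by D/Vd = 2348/163 ≈ 14.405 mcg/mL.
Cmax,ss = C₀/(1 − f) ≈ 14.405/0.8958 ≈ 16.081 mcg/mL.
One interval later, Cmin,ss = Cmax,ss·e^(−kτ) ≈ 16.081 × 0.1042 ≈ 1.676 mcg/mL.
Trough 1.7 mcg/mL vs MEC 1 mcg/mL: adequate.

1.7 mcg/mL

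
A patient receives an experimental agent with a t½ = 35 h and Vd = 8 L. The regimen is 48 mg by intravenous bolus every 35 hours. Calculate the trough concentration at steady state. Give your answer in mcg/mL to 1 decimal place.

The dosing interval is 1 half-life, so f = 2^(−1) = 0.5.
Accumulation ratio R = 1/(1 − f) = 1/0.5 = 2/1.
Single-dose peak C₀ = D/Vd = 48/8 = 6 mcg/mL.
Steady-state peak Cmax,ss = C₀·R = 6 × 2/1 ≈ 12.000 mcg/mL.
Steady-state trough Cmin,ss = Cmax,ss·f ≈ 12.000 × 0.5 ≈ 6.000 mcg/mL.

6.0 mcg/mL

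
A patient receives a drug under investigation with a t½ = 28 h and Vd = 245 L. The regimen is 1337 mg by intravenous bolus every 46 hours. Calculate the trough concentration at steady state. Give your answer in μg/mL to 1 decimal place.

Over one 46-h interval, 46/28 ≈ 1.6429 half-lives elapse, leaving f ≈ 0.3202 of each dose.
Single-dose peak C₀ = D/Vd = 1337/245 ≈ 5.457 μg/mL.
Steady-state trough Cmin,ss = C₀·f/(1−f) ≈ 5.457 × 0.3202/0.6798 ≈ 2.570 μg/mL.

2.6 μg/mL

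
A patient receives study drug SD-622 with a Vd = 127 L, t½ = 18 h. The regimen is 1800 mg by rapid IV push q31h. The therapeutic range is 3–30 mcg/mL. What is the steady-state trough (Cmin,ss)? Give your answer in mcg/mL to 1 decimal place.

k = ln2/t½ = ln2/18 ≈ 0.038508 h⁻¹; fraction remaining f = e^(−kτ) = e^(−0.038508×31) ≈ 0.3031.
At steady state, accumulation factor R = 1/(1 − e^(−kτ)) ≈ 1.4349.
Each bolus raises the concentration by D/Vd = 1800/127 ≈ 14.173 mcg/mL.
Steady-state peak Cmax,ss = C₀·R ≈ 14.173 × 1.4349 ≈ 20.337 mcg/mL.
Steady-state trough Cmin,ss = Cmax,ss·f ≈ 20.337 × 0.3031 ≈ 6.164 mcg/mL.
Trough 6.2 mcg/mL vs MEC 3 mcg/mL: adequate.

6.2 mcg/mL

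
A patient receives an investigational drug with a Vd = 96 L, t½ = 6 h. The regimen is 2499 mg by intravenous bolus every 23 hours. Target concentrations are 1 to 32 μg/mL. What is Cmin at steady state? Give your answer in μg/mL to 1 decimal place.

k = ln2/t½ = ln2/6 ≈ 0.115525 h⁻¹; fraction remaining f = e^(−kτ) = e^(−0.115525×23) ≈ 0.0702.
Accumulation ratio R = 1/(1 − f) ≈ 1/0.9298 ≈ 1.0755.
Each bolus raises the concentration by D/Vd = 2499/96 ≈ 26.031 μg/mL.
Steady-state peak Cmax,ss = C₀·R ≈ 26.031 × 1.0755 ≈ 27.996 μg/mL.
Steady-state trough Cmin,ss = Cmax,ss·f ≈ 27.996 × 0.0702 ≈ 1.965 μg/mL.
Trough 2.0 μg/mL vs MEC 1 μg/mL: adequate.

2.0 μg/mL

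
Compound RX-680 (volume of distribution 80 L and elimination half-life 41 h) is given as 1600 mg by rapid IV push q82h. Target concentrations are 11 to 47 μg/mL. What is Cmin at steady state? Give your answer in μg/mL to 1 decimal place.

6.7 μg/mL

τ = 82 h = 2 half-lives, so f = (1/2)^2 = 0.25.
Accumulation ratio R = 1/(1 − f) = 1/0.75 = 4/3.
Single-dose peak C₀ = D/Vd = 1600/80 = 20 μg/mL.
Steady-state peak Cmax,ss = C₀·R = 20 × 4/3 ≈ 26.667 μg/mL.
Steady-state trough Cmin,ss = Cmax,ss·f ≈ 26.667 × 0.25 ≈ 6.667 μg/mL.
Trough 6.7 μg/mL vs MEC 11 μg/mL: subtherapeutic.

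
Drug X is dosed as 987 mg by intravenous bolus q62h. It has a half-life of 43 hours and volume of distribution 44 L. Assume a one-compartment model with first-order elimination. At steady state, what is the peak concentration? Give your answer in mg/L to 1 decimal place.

35.5 mg/L

k = ln2/t½ = ln2/43 ≈ 0.016120 h⁻¹; fraction remaining f = e^(−kτ) = e^(−0.016120×62) ≈ 0.3681.
At steady state, accumulation factor R = 1/(1 − e^(−kτ)) ≈ 1.5825.
Each bolus raises the concentration by D/Vd = 987/44 ≈ 22.432 mg/L.
Steady-state peak Cmax,ss = C₀·R ≈ 22.432 × 1.5825 ≈ 35.499 mg/L.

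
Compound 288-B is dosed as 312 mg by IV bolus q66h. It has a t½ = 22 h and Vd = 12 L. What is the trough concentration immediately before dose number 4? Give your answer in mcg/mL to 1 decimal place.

3.7 mcg/mL

f = (1/2)^(τ/t½) = (1/2)^(66/22) ≈ 0.1250.
C₀ = D/Vd = 312/12 ≈ 26.000 mcg/mL.
Before the 4th dose, 3 doses have been given. Superposition: Cmin = C₀·(f + f² + … + f^3).
≈ 26.000 × (0.1250 + 0.0156 + 0.0020) ≈ 26.000 × 0.1426 ≈ 3.708 mcg/mL.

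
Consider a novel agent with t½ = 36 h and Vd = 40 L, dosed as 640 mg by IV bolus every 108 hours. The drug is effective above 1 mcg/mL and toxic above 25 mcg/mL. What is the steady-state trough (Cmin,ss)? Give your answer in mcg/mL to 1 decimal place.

τ = 108 h = 3 half-lives, so f = (1/2)^3 = 0.125.
Accumulation ratio R = 1/(1 − f) = 1/0.875 = 8/7.
Single-dose peak C₀ = D/Vd = 640/40 = 16 mcg/mL.
Steady-state peak Cmax,ss = C₀·R = 16 × 8/7 ≈ 18.286 mcg/mL.
Steady-state trough Cmin,ss = Cmax,ss·f ≈ 18.286 × 0.125 ≈ 2.286 mcg/mL.
Trough 2.3 mcg/mL vs MEC 1 mcg/mL: adequate.

2.3 mcg/mL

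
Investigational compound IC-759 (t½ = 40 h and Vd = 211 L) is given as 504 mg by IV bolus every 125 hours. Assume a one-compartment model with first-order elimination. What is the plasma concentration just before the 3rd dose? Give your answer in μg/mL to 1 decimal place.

0.3 μg/mL

f = (1/2)^(τ/t½) = (1/2)^(125/40) ≈ 0.1146.
C₀ = D/Vd = 504/211 ≈ 2.389 μg/mL.
Before the 3rd dose, 2 doses have been given. Superposition: Cmin = C₀·(f + f²).
≈ 2.389 × (0.1146 + 0.0131) ≈ 2.389 × 0.1277 ≈ 0.305 μg/mL.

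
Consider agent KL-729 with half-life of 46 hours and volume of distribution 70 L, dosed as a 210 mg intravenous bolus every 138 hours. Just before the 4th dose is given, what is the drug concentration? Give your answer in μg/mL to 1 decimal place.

0.4 μg/mL

f = (1/2)^(τ/t½) = (1/2)^(138/46) ≈ 0.1250.
C₀ = D/Vd = 210/70 ≈ 3.000 μg/mL.
Before the 4th dose, 3 doses have been given. Superposition: Cmin = C₀·(f + f² + … + f^3).
≈ 3.000 × (0.1250 + 0.0156 + 0.0020) ≈ 3.000 × 0.1426 ≈ 0.428 μg/mL.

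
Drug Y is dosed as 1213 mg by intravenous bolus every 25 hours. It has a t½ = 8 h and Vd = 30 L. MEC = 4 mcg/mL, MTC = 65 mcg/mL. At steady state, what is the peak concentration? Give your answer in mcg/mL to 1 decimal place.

45.7 mcg/mL

τ/t½ = 25/8 ≈ 3.125, so fraction remaining f = (1/2)^(25/8) ≈ 0.1146.
At steady state, accumulation factor R = 1/(1 − e^(−kτ)) ≈ 1.1294.
Single-dose peak C₀ = D/Vd = 1213/30 ≈ 40.433 mcg/mL.
Cmax,ss = C₀/(1 − f) ≈ 40.433/0.8854 ≈ 45.666 mcg/mL.
Peak 45.7 mcg/mL vs MTC 65 mcg/mL: below toxic threshold.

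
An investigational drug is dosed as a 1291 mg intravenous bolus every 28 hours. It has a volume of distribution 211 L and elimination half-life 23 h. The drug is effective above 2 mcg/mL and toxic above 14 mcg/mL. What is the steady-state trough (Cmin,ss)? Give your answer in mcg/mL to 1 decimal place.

Over one 28-h interval, 28/23 ≈ 1.2174 half-lives elapse, leaving f ≈ 0.4301 of each dose.
Accumulation ratio R = 1/(1 − f) ≈ 1/0.5699 ≈ 1.7547.
Single-dose peak C₀ = D/Vd = 1291/211 ≈ 6.118 mcg/mL.
Steady-state peak Cmax,ss = C₀·R ≈ 6.118 × 1.7547 ≈ 10.735 mcg/mL.
Steady-state trough Cmin,ss = Cmax,ss·f ≈ 10.735 × 0.4301 ≈ 4.617 mcg/mL.
Trough 4.6 mcg/mL vs MEC 2 mcg/mL: adequate.

4.6 mcg/mL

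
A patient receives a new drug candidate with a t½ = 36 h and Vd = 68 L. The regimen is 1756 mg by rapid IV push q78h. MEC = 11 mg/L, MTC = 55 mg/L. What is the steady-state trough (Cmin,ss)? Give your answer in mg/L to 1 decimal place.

7.4 mg/L

τ/t½ = 78/36 ≈ 2.1667, so fraction remaining f = (1/2)^(78/36) ≈ 0.2227.
Single-dose peak C₀ = D/Vd = 1756/68 ≈ 25.824 mg/L.
Steady-state trough Cmin,ss = C₀·f/(1−f) ≈ 25.824 × 0.2227/0.7773 ≈ 7.399 mg/L.
Trough 7.4 mg/L vs MEC 11 mg/L: subtherapeutic.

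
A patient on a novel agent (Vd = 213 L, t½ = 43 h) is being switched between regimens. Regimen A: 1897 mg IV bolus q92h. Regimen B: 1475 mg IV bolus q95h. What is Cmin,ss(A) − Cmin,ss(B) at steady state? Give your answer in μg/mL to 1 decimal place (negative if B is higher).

Regimen A: f = (1/2)^(92/43) ≈ 0.2270; Cmin,ss = (1897/213)·f/(1−f) ≈ 2.615 μg/mL.
Regimen B: f = (1/2)^(95/43) ≈ 0.2162; Cmin,ss = (1475/213)·f/(1−f) ≈ 1.910 μg/mL.
Difference ≈ 2.615 − 1.910 ≈ 0.705 μg/mL.

0.7 μg/mL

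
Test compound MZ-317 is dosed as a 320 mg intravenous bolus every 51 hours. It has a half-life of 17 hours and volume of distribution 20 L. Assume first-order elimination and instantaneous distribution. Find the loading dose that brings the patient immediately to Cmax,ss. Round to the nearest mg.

366 mg

f = (1/2)^(51/17) ≈ 0.125000; accumulation ratio R = 1/(1−f) ≈ 1.14286.
Loading dose to hit Cmax,ss on first dose: D_load = D_maint·R ≈ 320 × 1.14286 ≈ 365.72 mg.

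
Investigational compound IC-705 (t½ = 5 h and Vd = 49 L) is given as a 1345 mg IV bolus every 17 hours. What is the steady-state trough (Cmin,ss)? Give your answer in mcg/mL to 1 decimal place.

2.9 mcg/mL

k = ln2/t½ = ln2/5 ≈ 0.138629 h⁻¹; fraction remaining f = e^(−kτ) = e^(−0.138629×17) ≈ 0.0947.
Each bolus raises the concentration by D/Vd = 1345/49 ≈ 27.449 mcg/mL.
Steady-state trough Cmin,ss = C₀·f/(1−f) ≈ 27.449 × 0.0947/0.9053 ≈ 2.871 mcg/mL.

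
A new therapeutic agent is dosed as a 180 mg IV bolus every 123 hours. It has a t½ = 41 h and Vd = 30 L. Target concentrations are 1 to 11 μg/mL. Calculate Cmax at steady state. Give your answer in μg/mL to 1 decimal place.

6.9 μg/mL

The dosing interval is 3 half-lives, so f = 2^(−3) = 0.125.
At steady state, R = 1/(1 − 0.125) = 8/7.
Single-dose peak C₀ = D/Vd = 180/30 = 6 μg/mL.
Steady-state peak Cmax,ss = C₀·R = 6 × 8/7 ≈ 6.857 μg/mL.
Peak 6.9 μg/mL vs MTC 11 μg/mL: below toxic threshold.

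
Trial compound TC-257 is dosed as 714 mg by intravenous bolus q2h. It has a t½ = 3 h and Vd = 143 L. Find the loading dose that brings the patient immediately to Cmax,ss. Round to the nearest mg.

1930 mg

f = (1/2)^(2/3) ≈ 0.629961; accumulation ratio R = 1/(1−f) ≈ 2.70242.
Loading dose to hit Cmax,ss on first dose: D_load = D_maint·R ≈ 714 × 2.70242 ≈ 1929.53 mg.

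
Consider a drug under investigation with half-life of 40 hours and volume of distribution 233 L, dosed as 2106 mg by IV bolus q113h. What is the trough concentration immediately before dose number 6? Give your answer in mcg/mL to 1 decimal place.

f = (1/2)^(τ/t½) = (1/2)^(113/40) ≈ 0.1411.
C₀ = D/Vd = 2106/233 ≈ 9.039 mcg/mL.
Before the 6th dose, 5 doses have been given. Superposition: Cmin = C₀·(f + f² + … + f^5).
≈ 9.039 × (0.1411 + 0.0199 + 0.0028 + 0.0004 + 0.0001) ≈ 9.039 × 0.1643 ≈ 1.485 mcg/mL.

1.5 mcg/mL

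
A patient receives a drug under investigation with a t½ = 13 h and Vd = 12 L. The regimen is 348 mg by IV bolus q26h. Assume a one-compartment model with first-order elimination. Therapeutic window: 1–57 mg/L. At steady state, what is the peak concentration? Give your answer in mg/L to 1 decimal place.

38.7 mg/L

The dosing interval is 2 half-lives, so f = 2^(−2) = 0.25.
At steady state, R = 1/(1 − 0.25) = 4/3.
Single-dose peak C₀ = D/Vd = 348/12 = 29 mg/L.
Steady-state peak Cmax,ss = C₀·R = 29 × 4/3 ≈ 38.667 mg/L.
Peak 38.7 mg/L vs MTC 57 mg/L: below toxic threshold.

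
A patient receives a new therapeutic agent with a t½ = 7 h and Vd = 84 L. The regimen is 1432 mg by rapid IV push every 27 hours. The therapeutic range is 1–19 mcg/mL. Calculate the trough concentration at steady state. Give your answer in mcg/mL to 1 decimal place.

τ/t½ = 27/7 ≈ 3.8571, so fraction remaining f = (1/2)^(27/7) ≈ 0.0690.
At steady state, accumulation factor R = 1/(1 − e^(−kτ)) ≈ 1.0741.
Each bolus raises the concentration by D/Vd = 1432/84 ≈ 17.048 mcg/mL.
Steady-state peak Cmax,ss = C₀·R ≈ 17.048 × 1.0741 ≈ 18.311 mcg/mL.
One interval later, Cmin,ss = Cmax,ss·e^(−kτ) ≈ 18.311 × 0.0690 ≈ 1.263 mcg/mL.
Trough 1.3 mcg/mL vs MEC 1 mcg/mL: adequate.

1.3 mcg/mL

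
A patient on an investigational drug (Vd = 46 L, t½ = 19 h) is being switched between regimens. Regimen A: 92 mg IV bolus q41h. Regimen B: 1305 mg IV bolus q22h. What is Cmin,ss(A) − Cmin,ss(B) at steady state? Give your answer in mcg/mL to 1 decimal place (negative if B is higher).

Regimen A: f = (1/2)^(41/19) ≈ 0.2241; Cmin,ss = (92/46)·f/(1−f) ≈ 0.578 mcg/mL.
Regimen B: f = (1/2)^(22/19) ≈ 0.4482; Cmin,ss = (1305/46)·f/(1−f) ≈ 23.043 mcg/mL.
Difference ≈ 0.578 − 23.043 ≈ -22.465 mcg/mL.

-22.5 mcg/mL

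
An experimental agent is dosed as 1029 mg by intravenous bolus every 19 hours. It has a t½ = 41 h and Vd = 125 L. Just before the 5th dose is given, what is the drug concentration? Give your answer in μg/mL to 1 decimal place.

f = (1/2)^(τ/t½) = (1/2)^(19/41) ≈ 0.7253.
C₀ = D/Vd = 1029/125 ≈ 8.232 μg/mL.
Before the 5th dose, 4 doses have been given. Superposition: Cmin = C₀·(f + f² + … + f^4).
≈ 8.232 × (0.7253 + 0.5261 + 0.3816 + 0.2767) ≈ 8.232 × 1.9097 ≈ 15.721 μg/mL.

15.7 μg/mL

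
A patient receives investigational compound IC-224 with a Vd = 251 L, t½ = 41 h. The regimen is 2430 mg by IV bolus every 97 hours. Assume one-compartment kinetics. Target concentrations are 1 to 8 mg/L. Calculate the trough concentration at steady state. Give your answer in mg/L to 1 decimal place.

Over one 97-h interval, 97/41 ≈ 2.3659 half-lives elapse, leaving f ≈ 0.1940 of each dose.
Single-dose peak C₀ = D/Vd = 2430/251 ≈ 9.681 mg/L.
Steady-state trough Cmin,ss = C₀·f/(1−f) ≈ 9.681 × 0.1940/0.8060 ≈ 2.330 mg/L.
Trough 2.3 mg/L vs MEC 1 mg/L: adequate.

2.3 mg/L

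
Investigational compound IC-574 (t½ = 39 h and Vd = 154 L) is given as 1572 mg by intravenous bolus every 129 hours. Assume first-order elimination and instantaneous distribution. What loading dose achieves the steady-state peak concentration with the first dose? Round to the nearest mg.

f = (1/2)^(129/39) ≈ 0.100992; accumulation ratio R = 1/(1−f) ≈ 1.11234.
Loading dose to hit Cmax,ss on first dose: D_load = D_maint·R ≈ 1572 × 1.11234 ≈ 1748.60 mg.

1749 mg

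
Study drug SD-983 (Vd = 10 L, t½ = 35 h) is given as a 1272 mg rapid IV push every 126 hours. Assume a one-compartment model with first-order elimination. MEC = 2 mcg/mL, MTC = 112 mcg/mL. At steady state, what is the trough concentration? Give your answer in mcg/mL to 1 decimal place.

Over one 126-h interval, 126/35 ≈ 3.6 half-lives elapse, leaving f ≈ 0.0825 of each dose.
Accumulation ratio R = 1/(1 − f) ≈ 1/0.9175 ≈ 1.0899.
Single-dose peak C₀ = D/Vd = 1272/10 ≈ 127.200 mcg/mL.
Steady-state peak Cmax,ss = C₀·R ≈ 127.200 × 1.0899 ≈ 138.635 mcg/mL.
Steady-state trough Cmin,ss = Cmax,ss·f ≈ 138.635 × 0.0825 ≈ 11.437 mcg/mL.
Trough 11.4 mcg/mL vs MEC 2 mcg/mL: adequate.

11.4 mcg/mL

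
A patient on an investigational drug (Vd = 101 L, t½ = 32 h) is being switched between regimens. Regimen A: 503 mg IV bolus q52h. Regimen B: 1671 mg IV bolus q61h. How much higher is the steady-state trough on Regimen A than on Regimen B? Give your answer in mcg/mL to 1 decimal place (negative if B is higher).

-3.6 mcg/mL

Regimen A: f = (1/2)^(52/32) ≈ 0.3242; Cmin,ss = (503/101)·f/(1−f) ≈ 2.389 mcg/mL.
Regimen B: f = (1/2)^(61/32) ≈ 0.2668; Cmin,ss = (1671/101)·f/(1−f) ≈ 6.020 mcg/mL.
Difference ≈ 2.389 − 6.020 ≈ -3.631 mcg/mL.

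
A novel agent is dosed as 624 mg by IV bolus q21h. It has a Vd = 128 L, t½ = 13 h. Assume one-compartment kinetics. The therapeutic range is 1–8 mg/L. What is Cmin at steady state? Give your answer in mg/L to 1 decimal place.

2.4 mg/L

k = ln2/t½ = ln2/13 ≈ 0.053319 h⁻¹; fraction remaining f = e^(−kτ) = e^(−0.053319×21) ≈ 0.3264.
Each bolus raises the concentration by D/Vd = 624/128 ≈ 4.875 mg/L.
Steady-state trough Cmin,ss = C₀·f/(1−f) ≈ 4.875 × 0.3264/0.6736 ≈ 2.362 mg/L.
Trough 2.4 mg/L vs MEC 1 mg/L: adequate.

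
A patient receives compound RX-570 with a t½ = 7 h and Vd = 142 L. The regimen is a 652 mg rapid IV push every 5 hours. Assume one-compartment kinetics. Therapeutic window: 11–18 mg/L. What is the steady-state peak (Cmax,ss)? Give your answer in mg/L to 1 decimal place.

τ/t½ = 5/7 ≈ 0.71429, so fraction remaining f = (1/2)^(5/7) ≈ 0.6095.
At steady state, accumulation factor R = 1/(1 − e^(−kτ)) ≈ 2.5608.
Single-dose peak C₀ = D/Vd = 652/142 ≈ 4.592 mg/L.
Cmax,ss = C₀/(1 − f) ≈ 4.592/0.3905 ≈ 11.759 mg/L.
Peak 11.8 mg/L vs MTC 18 mg/L: below toxic threshold.

11.8 mg/L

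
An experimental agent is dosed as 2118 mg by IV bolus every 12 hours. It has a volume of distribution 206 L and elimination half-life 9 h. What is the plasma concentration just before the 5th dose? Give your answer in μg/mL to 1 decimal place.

6.6 μg/mL

f = (1/2)^(τ/t½) = (1/2)^(12/9) ≈ 0.3969.
C₀ = D/Vd = 2118/206 ≈ 10.282 μg/mL.
Before the 5th dose, 4 doses have been given. Superposition: Cmin = C₀·(f + f² + … + f^4).
≈ 10.282 × (0.3969 + 0.1575 + 0.0625 + 0.0248) ≈ 10.282 × 0.6417 ≈ 6.598 μg/mL.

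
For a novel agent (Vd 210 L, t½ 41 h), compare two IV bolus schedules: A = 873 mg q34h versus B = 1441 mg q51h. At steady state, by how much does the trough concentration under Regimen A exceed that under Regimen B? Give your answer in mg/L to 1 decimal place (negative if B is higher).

Regimen A: f = (1/2)^(34/41) ≈ 0.5628; Cmin,ss = (873/210)·f/(1−f) ≈ 5.351 mg/L.
Regimen B: f = (1/2)^(51/41) ≈ 0.4222; Cmin,ss = (1441/210)·f/(1−f) ≈ 5.014 mg/L.
Difference ≈ 5.351 − 5.014 ≈ 0.337 mg/L.

0.3 mg/L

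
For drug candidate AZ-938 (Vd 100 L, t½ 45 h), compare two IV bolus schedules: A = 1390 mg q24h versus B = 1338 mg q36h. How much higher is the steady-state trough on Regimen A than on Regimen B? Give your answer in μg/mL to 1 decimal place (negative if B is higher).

13.0 μg/mL

Regimen A: f = (1/2)^(24/45) ≈ 0.6910; Cmin,ss = (1390/100)·f/(1−f) ≈ 31.084 μg/mL.
Regimen B: f = (1/2)^(36/45) ≈ 0.5743; Cmin,ss = (1338/100)·f/(1−f) ≈ 18.051 μg/mL.
Difference ≈ 31.084 − 18.051 ≈ 13.033 μg/mL.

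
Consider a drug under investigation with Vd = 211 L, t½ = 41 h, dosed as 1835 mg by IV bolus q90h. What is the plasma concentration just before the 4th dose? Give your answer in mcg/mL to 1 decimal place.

f = (1/2)^(τ/t½) = (1/2)^(90/41) ≈ 0.2184.
C₀ = D/Vd = 1835/211 ≈ 8.697 mcg/mL.
Before the 4th dose, 3 doses have been given. Superposition: Cmin = C₀·(f + f² + … + f^3).
≈ 8.697 × (0.2184 + 0.0477 + 0.0104) ≈ 8.697 × 0.2765 ≈ 2.405 mcg/mL.

2.4 mcg/mL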